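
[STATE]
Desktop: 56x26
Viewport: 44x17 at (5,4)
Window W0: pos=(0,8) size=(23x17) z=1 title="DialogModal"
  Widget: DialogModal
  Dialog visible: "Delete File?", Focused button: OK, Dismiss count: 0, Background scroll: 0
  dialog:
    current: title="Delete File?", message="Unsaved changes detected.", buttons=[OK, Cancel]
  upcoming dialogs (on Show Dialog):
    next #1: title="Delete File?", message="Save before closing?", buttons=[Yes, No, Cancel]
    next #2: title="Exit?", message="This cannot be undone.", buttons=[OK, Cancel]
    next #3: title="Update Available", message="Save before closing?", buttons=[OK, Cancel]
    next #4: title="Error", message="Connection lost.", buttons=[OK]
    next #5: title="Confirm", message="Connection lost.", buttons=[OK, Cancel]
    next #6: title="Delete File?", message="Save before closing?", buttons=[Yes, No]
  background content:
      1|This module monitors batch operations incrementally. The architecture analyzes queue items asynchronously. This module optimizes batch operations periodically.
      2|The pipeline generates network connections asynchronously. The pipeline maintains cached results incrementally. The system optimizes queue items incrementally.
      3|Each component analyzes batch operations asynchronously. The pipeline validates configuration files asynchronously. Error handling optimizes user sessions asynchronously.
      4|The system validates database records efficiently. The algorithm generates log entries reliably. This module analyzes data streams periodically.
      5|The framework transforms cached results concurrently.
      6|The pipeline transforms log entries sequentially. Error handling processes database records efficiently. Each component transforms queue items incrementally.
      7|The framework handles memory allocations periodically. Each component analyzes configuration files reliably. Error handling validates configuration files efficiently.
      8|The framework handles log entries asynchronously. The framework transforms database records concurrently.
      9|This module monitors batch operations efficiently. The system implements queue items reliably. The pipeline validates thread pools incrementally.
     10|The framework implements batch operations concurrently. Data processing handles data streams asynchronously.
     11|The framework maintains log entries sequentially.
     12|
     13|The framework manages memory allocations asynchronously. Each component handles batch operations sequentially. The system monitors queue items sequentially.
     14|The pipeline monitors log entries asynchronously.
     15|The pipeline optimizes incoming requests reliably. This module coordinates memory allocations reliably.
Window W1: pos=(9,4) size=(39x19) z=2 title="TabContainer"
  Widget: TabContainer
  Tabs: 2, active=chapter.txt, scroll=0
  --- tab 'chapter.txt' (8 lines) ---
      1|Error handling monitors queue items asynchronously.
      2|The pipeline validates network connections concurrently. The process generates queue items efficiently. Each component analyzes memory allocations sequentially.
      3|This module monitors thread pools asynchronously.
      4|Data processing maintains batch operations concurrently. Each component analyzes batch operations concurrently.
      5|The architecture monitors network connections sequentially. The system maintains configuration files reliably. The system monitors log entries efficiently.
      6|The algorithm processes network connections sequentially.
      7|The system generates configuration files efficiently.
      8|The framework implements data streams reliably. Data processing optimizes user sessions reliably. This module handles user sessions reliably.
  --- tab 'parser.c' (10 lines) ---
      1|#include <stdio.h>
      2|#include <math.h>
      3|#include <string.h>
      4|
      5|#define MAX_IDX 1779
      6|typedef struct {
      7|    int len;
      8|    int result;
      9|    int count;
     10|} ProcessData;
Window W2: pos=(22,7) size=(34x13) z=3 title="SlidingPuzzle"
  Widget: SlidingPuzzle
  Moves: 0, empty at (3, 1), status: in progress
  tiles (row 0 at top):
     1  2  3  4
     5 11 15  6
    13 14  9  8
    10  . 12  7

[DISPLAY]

    ┏━━━━━━━━━━━━━━━━━━━━━━━━━━━━━━━━━━━━━┓ 
    ┃ TabContainer                        ┃ 
    ┠─────────────────────────────────────┨ 
    ┃[chapter.txt┏━━━━━━━━━━━━━━━━━━━━━━━━━━
━━━━┃────────────┃ SlidingPuzzle            
logM┃Error handli┠──────────────────────────
────┃The pipeline┃┌────┬────┬────┬────┐     
 mod┃This module ┃│  1 │  2 │  3 │  4 │     
pipe┃Data process┃├────┼────┼────┼────┤     
 com┃The architec┃│  5 │ 11 │ 15 │  6 │     
syst┃The algorith┃├────┼────┼────┼────┤     
────┃The system g┃│ 13 │ 14 │  9 │  8 │     
 Del┃The framewor┃├────┼────┼────┼────┤     
nsav┃            ┃│ 10 │    │ 12 │  7 │     
[OK]┃            ┃└────┴────┴────┴────┘     
────┃            ┗━━━━━━━━━━━━━━━━━━━━━━━━━━
fram┃                                     ┃ 


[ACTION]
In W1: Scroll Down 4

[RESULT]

    ┏━━━━━━━━━━━━━━━━━━━━━━━━━━━━━━━━━━━━━┓ 
    ┃ TabContainer                        ┃ 
    ┠─────────────────────────────────────┨ 
    ┃[chapter.txt┏━━━━━━━━━━━━━━━━━━━━━━━━━━
━━━━┃────────────┃ SlidingPuzzle            
logM┃The architec┠──────────────────────────
────┃The algorith┃┌────┬────┬────┬────┐     
 mod┃The system g┃│  1 │  2 │  3 │  4 │     
pipe┃The framewor┃├────┼────┼────┼────┤     
 com┃            ┃│  5 │ 11 │ 15 │  6 │     
syst┃            ┃├────┼────┼────┼────┤     
────┃            ┃│ 13 │ 14 │  9 │  8 │     
 Del┃            ┃├────┼────┼────┼────┤     
nsav┃            ┃│ 10 │    │ 12 │  7 │     
[OK]┃            ┃└────┴────┴────┴────┘     
────┃            ┗━━━━━━━━━━━━━━━━━━━━━━━━━━
fram┃                                     ┃ 


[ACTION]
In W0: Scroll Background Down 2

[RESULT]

    ┏━━━━━━━━━━━━━━━━━━━━━━━━━━━━━━━━━━━━━┓ 
    ┃ TabContainer                        ┃ 
    ┠─────────────────────────────────────┨ 
    ┃[chapter.txt┏━━━━━━━━━━━━━━━━━━━━━━━━━━
━━━━┃────────────┃ SlidingPuzzle            
logM┃The architec┠──────────────────────────
────┃The algorith┃┌────┬────┬────┬────┐     
 com┃The system g┃│  1 │  2 │  3 │  4 │     
syst┃The framewor┃├────┼────┼────┼────┤     
fram┃            ┃│  5 │ 11 │ 15 │  6 │     
pipe┃            ┃├────┼────┼────┼────┤     
────┃            ┃│ 13 │ 14 │  9 │  8 │     
 Del┃            ┃├────┼────┼────┼────┤     
nsav┃            ┃│ 10 │    │ 12 │  7 │     
[OK]┃            ┃└────┴────┴────┴────┘     
────┃            ┗━━━━━━━━━━━━━━━━━━━━━━━━━━
    ┃                                     ┃ 


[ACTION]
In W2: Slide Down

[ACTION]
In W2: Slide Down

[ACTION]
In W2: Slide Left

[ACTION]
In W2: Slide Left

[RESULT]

    ┏━━━━━━━━━━━━━━━━━━━━━━━━━━━━━━━━━━━━━┓ 
    ┃ TabContainer                        ┃ 
    ┠─────────────────────────────────────┨ 
    ┃[chapter.txt┏━━━━━━━━━━━━━━━━━━━━━━━━━━
━━━━┃────────────┃ SlidingPuzzle            
logM┃The architec┠──────────────────────────
────┃The algorith┃┌────┬────┬────┬────┐     
 com┃The system g┃│  1 │  2 │  3 │  4 │     
syst┃The framewor┃├────┼────┼────┼────┤     
fram┃            ┃│  5 │ 15 │  6 │    │     
pipe┃            ┃├────┼────┼────┼────┤     
────┃            ┃│ 13 │ 11 │  9 │  8 │     
 Del┃            ┃├────┼────┼────┼────┤     
nsav┃            ┃│ 10 │ 14 │ 12 │  7 │     
[OK]┃            ┃└────┴────┴────┴────┘     
────┃            ┗━━━━━━━━━━━━━━━━━━━━━━━━━━
    ┃                                     ┃ 


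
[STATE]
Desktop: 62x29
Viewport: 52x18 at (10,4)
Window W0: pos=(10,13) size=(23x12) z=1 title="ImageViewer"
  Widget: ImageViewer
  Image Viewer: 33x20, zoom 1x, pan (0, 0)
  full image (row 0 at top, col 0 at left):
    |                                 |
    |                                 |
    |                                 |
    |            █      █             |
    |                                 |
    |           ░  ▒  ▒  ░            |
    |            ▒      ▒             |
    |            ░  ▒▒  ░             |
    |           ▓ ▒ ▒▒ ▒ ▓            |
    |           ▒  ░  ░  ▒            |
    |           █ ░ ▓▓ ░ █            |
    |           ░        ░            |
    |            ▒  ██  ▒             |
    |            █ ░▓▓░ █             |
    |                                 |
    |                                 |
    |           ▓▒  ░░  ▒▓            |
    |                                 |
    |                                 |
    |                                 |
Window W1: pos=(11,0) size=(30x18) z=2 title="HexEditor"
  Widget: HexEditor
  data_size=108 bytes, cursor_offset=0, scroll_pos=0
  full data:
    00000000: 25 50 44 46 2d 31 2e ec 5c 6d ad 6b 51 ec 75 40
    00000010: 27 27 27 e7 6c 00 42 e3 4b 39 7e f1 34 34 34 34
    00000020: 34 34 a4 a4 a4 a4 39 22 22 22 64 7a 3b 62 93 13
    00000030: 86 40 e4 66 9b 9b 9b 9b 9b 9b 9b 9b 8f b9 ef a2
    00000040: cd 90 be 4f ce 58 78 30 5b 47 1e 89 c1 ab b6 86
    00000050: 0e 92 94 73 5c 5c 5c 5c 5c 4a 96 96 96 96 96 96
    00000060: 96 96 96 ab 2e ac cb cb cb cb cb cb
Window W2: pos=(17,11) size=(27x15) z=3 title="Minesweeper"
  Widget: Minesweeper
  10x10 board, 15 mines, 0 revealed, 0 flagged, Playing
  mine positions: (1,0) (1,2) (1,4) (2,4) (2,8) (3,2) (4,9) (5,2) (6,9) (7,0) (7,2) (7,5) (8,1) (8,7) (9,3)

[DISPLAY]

 ┃00000010  27 27 27 e7 6c 00 ┃                     
 ┃00000020  34 34 a4 a4 a4 a4 ┃                     
 ┃00000030  86 40 e4 66 9b 9b ┃                     
 ┃00000040  cd 90 be 4f ce 58 ┃                     
 ┃00000050  0e 92 94 73 5c 5c ┃                     
 ┃00000060  96 96 96 ab 2e ac ┃                     
 ┃                            ┃                     
 ┃     ┏━━━━━━━━━━━━━━━━━━━━━━━━━┓                  
 ┃     ┃ Minesweeper             ┃                  
┏┃     ┠─────────────────────────┨                  
┃┃     ┃■■■■■■■■■■               ┃                  
┠┃     ┃■■■■■■■■■■               ┃                  
┃┃     ┃■■■■■■■■■■               ┃                  
┃┗━━━━━┃■■■■■■■■■■               ┃                  
┃      ┃■■■■■■■■■■               ┃                  
┃      ┃■■■■■■■■■■               ┃                  
┃      ┃■■■■■■■■■■               ┃                  
┃      ┃■■■■■■■■■■               ┃                  


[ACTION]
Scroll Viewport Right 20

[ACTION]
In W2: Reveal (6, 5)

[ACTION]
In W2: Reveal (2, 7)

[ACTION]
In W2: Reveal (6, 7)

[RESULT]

 ┃00000010  27 27 27 e7 6c 00 ┃                     
 ┃00000020  34 34 a4 a4 a4 a4 ┃                     
 ┃00000030  86 40 e4 66 9b 9b ┃                     
 ┃00000040  cd 90 be 4f ce 58 ┃                     
 ┃00000050  0e 92 94 73 5c 5c ┃                     
 ┃00000060  96 96 96 ab 2e ac ┃                     
 ┃                            ┃                     
 ┃     ┏━━━━━━━━━━━━━━━━━━━━━━━━━┓                  
 ┃     ┃ Minesweeper             ┃                  
┏┃     ┠─────────────────────────┨                  
┃┃     ┃■■■■■1                   ┃                  
┠┃     ┃■■■■■2 111               ┃                  
┃┃     ┃■■■■■2 1■■               ┃                  
┃┗━━━━━┃■■■211 12■               ┃                  
┃      ┃■■■2    1■               ┃                  
┃      ┃■■■1    2■               ┃                  
┃      ┃■■■2111 1■               ┃                  
┃      ┃■■■■■■212■               ┃                  


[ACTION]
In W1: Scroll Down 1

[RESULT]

 ┃00000020  34 34 a4 a4 a4 a4 ┃                     
 ┃00000030  86 40 e4 66 9b 9b ┃                     
 ┃00000040  cd 90 be 4f ce 58 ┃                     
 ┃00000050  0e 92 94 73 5c 5c ┃                     
 ┃00000060  96 96 96 ab 2e ac ┃                     
 ┃                            ┃                     
 ┃                            ┃                     
 ┃     ┏━━━━━━━━━━━━━━━━━━━━━━━━━┓                  
 ┃     ┃ Minesweeper             ┃                  
┏┃     ┠─────────────────────────┨                  
┃┃     ┃■■■■■1                   ┃                  
┠┃     ┃■■■■■2 111               ┃                  
┃┃     ┃■■■■■2 1■■               ┃                  
┃┗━━━━━┃■■■211 12■               ┃                  
┃      ┃■■■2    1■               ┃                  
┃      ┃■■■1    2■               ┃                  
┃      ┃■■■2111 1■               ┃                  
┃      ┃■■■■■■212■               ┃                  


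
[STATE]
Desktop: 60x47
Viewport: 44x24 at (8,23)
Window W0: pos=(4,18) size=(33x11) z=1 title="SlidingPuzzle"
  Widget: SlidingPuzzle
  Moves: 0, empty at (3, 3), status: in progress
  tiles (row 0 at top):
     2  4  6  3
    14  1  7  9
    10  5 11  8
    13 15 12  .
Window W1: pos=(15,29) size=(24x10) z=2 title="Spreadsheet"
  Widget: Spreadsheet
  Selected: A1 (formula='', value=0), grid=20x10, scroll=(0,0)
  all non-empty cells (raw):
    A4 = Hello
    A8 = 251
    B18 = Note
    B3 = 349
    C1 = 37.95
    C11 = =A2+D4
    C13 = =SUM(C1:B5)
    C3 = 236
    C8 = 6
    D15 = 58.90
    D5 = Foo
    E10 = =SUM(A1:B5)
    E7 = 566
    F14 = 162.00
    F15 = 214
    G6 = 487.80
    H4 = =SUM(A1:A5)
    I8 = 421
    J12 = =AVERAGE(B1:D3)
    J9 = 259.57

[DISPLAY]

──┼────┼────┼────┤          ┃               
4 │  1 │  7 │  9 │          ┃               
──┼────┼────┼────┤          ┃               
0 │  5 │ 11 │  8 │          ┃               
──┼────┼────┼────┤          ┃               
━━━━━━━━━━━━━━━━━━━━━━━━━━━━┛               
       ┏━━━━━━━━━━━━━━━━━━━━━━┓             
       ┃ Spreadsheet          ┃             
       ┠──────────────────────┨             
       ┃A1:                   ┃             
       ┃       A       B      ┃             
       ┃----------------------┃             
       ┃  1      [0]       0  ┃             
       ┃  2        0       0  ┃             
       ┃  3        0     349  ┃             
       ┗━━━━━━━━━━━━━━━━━━━━━━┛             
                                            
                                            
                                            
                                            
                                            
                                            
                                            
                                            


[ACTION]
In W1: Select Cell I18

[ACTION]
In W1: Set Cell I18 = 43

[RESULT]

──┼────┼────┼────┤          ┃               
4 │  1 │  7 │  9 │          ┃               
──┼────┼────┼────┤          ┃               
0 │  5 │ 11 │  8 │          ┃               
──┼────┼────┼────┤          ┃               
━━━━━━━━━━━━━━━━━━━━━━━━━━━━┛               
       ┏━━━━━━━━━━━━━━━━━━━━━━┓             
       ┃ Spreadsheet          ┃             
       ┠──────────────────────┨             
       ┃I18: 43               ┃             
       ┃       A       B      ┃             
       ┃----------------------┃             
       ┃  1        0       0  ┃             
       ┃  2        0       0  ┃             
       ┃  3        0     349  ┃             
       ┗━━━━━━━━━━━━━━━━━━━━━━┛             
                                            
                                            
                                            
                                            
                                            
                                            
                                            
                                            


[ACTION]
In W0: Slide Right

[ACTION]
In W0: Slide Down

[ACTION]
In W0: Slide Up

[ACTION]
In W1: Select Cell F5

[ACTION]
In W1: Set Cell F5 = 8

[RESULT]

──┼────┼────┼────┤          ┃               
4 │  1 │  7 │  9 │          ┃               
──┼────┼────┼────┤          ┃               
0 │  5 │ 11 │  8 │          ┃               
──┼────┼────┼────┤          ┃               
━━━━━━━━━━━━━━━━━━━━━━━━━━━━┛               
       ┏━━━━━━━━━━━━━━━━━━━━━━┓             
       ┃ Spreadsheet          ┃             
       ┠──────────────────────┨             
       ┃F5: 8                 ┃             
       ┃       A       B      ┃             
       ┃----------------------┃             
       ┃  1        0       0  ┃             
       ┃  2        0       0  ┃             
       ┃  3        0     349  ┃             
       ┗━━━━━━━━━━━━━━━━━━━━━━┛             
                                            
                                            
                                            
                                            
                                            
                                            
                                            
                                            


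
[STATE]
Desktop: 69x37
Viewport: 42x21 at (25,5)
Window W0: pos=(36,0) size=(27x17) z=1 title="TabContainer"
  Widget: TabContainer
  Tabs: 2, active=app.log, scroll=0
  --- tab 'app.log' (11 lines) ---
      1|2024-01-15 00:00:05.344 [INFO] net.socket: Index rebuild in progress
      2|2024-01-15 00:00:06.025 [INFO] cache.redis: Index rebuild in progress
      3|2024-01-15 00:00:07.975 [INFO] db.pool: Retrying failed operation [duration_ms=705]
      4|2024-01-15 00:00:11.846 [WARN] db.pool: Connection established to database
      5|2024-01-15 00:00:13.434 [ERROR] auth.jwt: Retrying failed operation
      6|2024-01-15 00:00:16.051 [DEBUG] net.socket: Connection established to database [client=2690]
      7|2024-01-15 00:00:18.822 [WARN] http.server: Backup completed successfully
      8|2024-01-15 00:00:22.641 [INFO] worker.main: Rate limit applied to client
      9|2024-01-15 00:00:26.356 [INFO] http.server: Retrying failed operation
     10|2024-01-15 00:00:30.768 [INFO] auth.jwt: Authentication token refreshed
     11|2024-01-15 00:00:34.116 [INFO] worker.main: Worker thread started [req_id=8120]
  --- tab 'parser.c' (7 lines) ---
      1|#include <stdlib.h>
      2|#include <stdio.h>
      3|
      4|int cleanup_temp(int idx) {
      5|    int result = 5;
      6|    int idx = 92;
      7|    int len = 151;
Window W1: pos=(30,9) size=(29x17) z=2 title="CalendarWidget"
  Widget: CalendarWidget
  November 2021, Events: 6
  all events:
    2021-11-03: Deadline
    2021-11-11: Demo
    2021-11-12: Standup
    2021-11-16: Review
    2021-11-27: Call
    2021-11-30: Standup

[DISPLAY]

           ┃2024-01-15 00:00:05.344 [┃    
           ┃2024-01-15 00:00:06.025 [┃    
           ┃2024-01-15 00:00:07.975 [┃    
           ┃2024-01-15 00:00:11.846 [┃    
     ┏━━━━━━━━━━━━━━━━━━━━━━━━━━━┓4 [┃    
     ┃ CalendarWidget            ┃1 [┃    
     ┠───────────────────────────┨2 [┃    
     ┃       November 2021       ┃1 [┃    
     ┃Mo Tu We Th Fr Sa Su       ┃6 [┃    
     ┃ 1  2  3*  4  5  6  7      ┃8 [┃    
     ┃ 8  9 10 11* 12* 13 14     ┃6 [┃    
     ┃15 16* 17 18 19 20 21      ┃━━━┛    
     ┃22 23 24 25 26 27* 28      ┃        
     ┃29 30*                     ┃        
     ┃                           ┃        
     ┃                           ┃        
     ┃                           ┃        
     ┃                           ┃        
     ┃                           ┃        
     ┃                           ┃        
     ┗━━━━━━━━━━━━━━━━━━━━━━━━━━━┛        


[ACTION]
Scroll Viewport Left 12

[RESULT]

                       ┃2024-01-15 00:00:0
                       ┃2024-01-15 00:00:0
                       ┃2024-01-15 00:00:0
                       ┃2024-01-15 00:00:1
                 ┏━━━━━━━━━━━━━━━━━━━━━━━━
                 ┃ CalendarWidget         
                 ┠────────────────────────
                 ┃       November 2021    
                 ┃Mo Tu We Th Fr Sa Su    
                 ┃ 1  2  3*  4  5  6  7   
                 ┃ 8  9 10 11* 12* 13 14  
                 ┃15 16* 17 18 19 20 21   
                 ┃22 23 24 25 26 27* 28   
                 ┃29 30*                  
                 ┃                        
                 ┃                        
                 ┃                        
                 ┃                        
                 ┃                        
                 ┃                        
                 ┗━━━━━━━━━━━━━━━━━━━━━━━━


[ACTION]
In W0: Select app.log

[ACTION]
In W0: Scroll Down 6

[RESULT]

                       ┃2024-01-15 00:00:1
                       ┃2024-01-15 00:00:2
                       ┃2024-01-15 00:00:2
                       ┃2024-01-15 00:00:3
                 ┏━━━━━━━━━━━━━━━━━━━━━━━━
                 ┃ CalendarWidget         
                 ┠────────────────────────
                 ┃       November 2021    
                 ┃Mo Tu We Th Fr Sa Su    
                 ┃ 1  2  3*  4  5  6  7   
                 ┃ 8  9 10 11* 12* 13 14  
                 ┃15 16* 17 18 19 20 21   
                 ┃22 23 24 25 26 27* 28   
                 ┃29 30*                  
                 ┃                        
                 ┃                        
                 ┃                        
                 ┃                        
                 ┃                        
                 ┃                        
                 ┗━━━━━━━━━━━━━━━━━━━━━━━━


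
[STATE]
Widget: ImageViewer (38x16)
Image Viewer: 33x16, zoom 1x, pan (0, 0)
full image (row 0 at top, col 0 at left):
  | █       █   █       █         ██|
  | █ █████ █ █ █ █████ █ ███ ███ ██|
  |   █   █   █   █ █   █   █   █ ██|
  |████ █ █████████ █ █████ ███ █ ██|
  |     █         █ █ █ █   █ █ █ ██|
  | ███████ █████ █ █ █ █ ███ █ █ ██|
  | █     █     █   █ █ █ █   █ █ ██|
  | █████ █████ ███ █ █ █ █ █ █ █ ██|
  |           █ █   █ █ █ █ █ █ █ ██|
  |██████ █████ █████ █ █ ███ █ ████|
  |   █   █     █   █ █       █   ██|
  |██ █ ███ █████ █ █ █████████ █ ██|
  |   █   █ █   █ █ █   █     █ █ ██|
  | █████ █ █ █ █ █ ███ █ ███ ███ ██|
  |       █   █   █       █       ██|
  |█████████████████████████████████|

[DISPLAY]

 █       █   █       █         ██     
 █ █████ █ █ █ █████ █ ███ ███ ██     
   █   █   █   █ █   █   █   █ ██     
████ █ █████████ █ █████ ███ █ ██     
     █         █ █ █ █   █ █ █ ██     
 ███████ █████ █ █ █ █ ███ █ █ ██     
 █     █     █   █ █ █ █   █ █ ██     
 █████ █████ ███ █ █ █ █ █ █ █ ██     
           █ █   █ █ █ █ █ █ █ ██     
██████ █████ █████ █ █ ███ █ ████     
   █   █     █   █ █       █   ██     
██ █ ███ █████ █ █ █████████ █ ██     
   █   █ █   █ █ █   █     █ █ ██     
 █████ █ █ █ █ █ ███ █ ███ ███ ██     
       █   █   █       █       ██     
█████████████████████████████████     


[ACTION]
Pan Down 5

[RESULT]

 ███████ █████ █ █ █ █ ███ █ █ ██     
 █     █     █   █ █ █ █   █ █ ██     
 █████ █████ ███ █ █ █ █ █ █ █ ██     
           █ █   █ █ █ █ █ █ █ ██     
██████ █████ █████ █ █ ███ █ ████     
   █   █     █   █ █       █   ██     
██ █ ███ █████ █ █ █████████ █ ██     
   █   █ █   █ █ █   █     █ █ ██     
 █████ █ █ █ █ █ ███ █ ███ ███ ██     
       █   █   █       █       ██     
█████████████████████████████████     
                                      
                                      
                                      
                                      
                                      


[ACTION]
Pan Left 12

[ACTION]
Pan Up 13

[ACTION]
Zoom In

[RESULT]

  ██              ██      ██          
  ██              ██      ██          
  ██  ██████████  ██  ██  ██  ████████
  ██  ██████████  ██  ██  ██  ████████
      ██      ██      ██      ██  ██  
      ██      ██      ██      ██  ██  
████████  ██  ██████████████████  ██  
████████  ██  ██████████████████  ██  
          ██                  ██  ██  
          ██                  ██  ██  
  ██████████████  ██████████  ██  ██  
  ██████████████  ██████████  ██  ██  
  ██          ██          ██      ██  
  ██          ██          ██      ██  
  ██████████  ██████████  ██████  ██  
  ██████████  ██████████  ██████  ██  


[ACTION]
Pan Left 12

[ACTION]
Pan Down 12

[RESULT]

  ██          ██          ██      ██  
  ██          ██          ██      ██  
  ██████████  ██████████  ██████  ██  
  ██████████  ██████████  ██████  ██  
                      ██  ██      ██  
                      ██  ██      ██  
████████████  ██████████  ██████████  
████████████  ██████████  ██████████  
      ██      ██          ██      ██  
      ██      ██          ██      ██  
████  ██  ██████  ██████████  ██  ██  
████  ██  ██████  ██████████  ██  ██  
      ██      ██  ██      ██  ██  ██  
      ██      ██  ██      ██  ██  ██  
  ██████████  ██  ██  ██  ██  ██  ████
  ██████████  ██  ██  ██  ██  ██  ████


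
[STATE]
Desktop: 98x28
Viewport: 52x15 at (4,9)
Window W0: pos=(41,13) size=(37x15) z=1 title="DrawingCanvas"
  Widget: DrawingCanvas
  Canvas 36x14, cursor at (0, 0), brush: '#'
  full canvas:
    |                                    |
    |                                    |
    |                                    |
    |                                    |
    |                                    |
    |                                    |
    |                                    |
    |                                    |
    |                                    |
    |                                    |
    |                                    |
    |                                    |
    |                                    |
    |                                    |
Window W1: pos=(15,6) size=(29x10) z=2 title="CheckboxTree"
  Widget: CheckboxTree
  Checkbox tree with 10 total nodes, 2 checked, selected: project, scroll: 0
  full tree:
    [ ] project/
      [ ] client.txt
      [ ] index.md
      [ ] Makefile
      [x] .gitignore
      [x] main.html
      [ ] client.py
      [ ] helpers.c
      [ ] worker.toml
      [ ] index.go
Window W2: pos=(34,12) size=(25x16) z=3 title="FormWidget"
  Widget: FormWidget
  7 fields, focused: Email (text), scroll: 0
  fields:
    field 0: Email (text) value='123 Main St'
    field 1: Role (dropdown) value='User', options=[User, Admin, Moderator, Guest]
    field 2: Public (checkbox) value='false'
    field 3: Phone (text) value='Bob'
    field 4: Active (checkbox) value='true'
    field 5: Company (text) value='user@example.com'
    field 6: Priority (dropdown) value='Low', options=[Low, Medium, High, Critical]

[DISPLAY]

           ┃>[-] project/              ┃            
           ┃   [ ] client.txt          ┃            
           ┃   [ ] index.md            ┃            
           ┃   [ ] Makefile   ┏━━━━━━━━━━━━━━━━━━━━━
           ┃   [x] .gitignore ┃ FormWidget          
           ┃   [x] main.html  ┠─────────────────────
           ┗━━━━━━━━━━━━━━━━━━┃> Email:      [123 Ma
                              ┃  Role:       [User  
                              ┃  Public:     [ ]    
                              ┃  Phone:      [Bob   
                              ┃  Active:     [x]    
                              ┃  Company:    [user@e
                              ┃  Priority:   [Low   
                              ┃                     
                              ┃                     


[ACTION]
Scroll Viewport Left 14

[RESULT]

               ┃>[-] project/              ┃        
               ┃   [ ] client.txt          ┃        
               ┃   [ ] index.md            ┃        
               ┃   [ ] Makefile   ┏━━━━━━━━━━━━━━━━━
               ┃   [x] .gitignore ┃ FormWidget      
               ┃   [x] main.html  ┠─────────────────
               ┗━━━━━━━━━━━━━━━━━━┃> Email:      [12
                                  ┃  Role:       [Us
                                  ┃  Public:     [ ]
                                  ┃  Phone:      [Bo
                                  ┃  Active:     [x]
                                  ┃  Company:    [us
                                  ┃  Priority:   [Lo
                                  ┃                 
                                  ┃                 


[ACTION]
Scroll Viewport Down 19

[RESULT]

               ┃   [x] .gitignore ┃ FormWidget      
               ┃   [x] main.html  ┠─────────────────
               ┗━━━━━━━━━━━━━━━━━━┃> Email:      [12
                                  ┃  Role:       [Us
                                  ┃  Public:     [ ]
                                  ┃  Phone:      [Bo
                                  ┃  Active:     [x]
                                  ┃  Company:    [us
                                  ┃  Priority:   [Lo
                                  ┃                 
                                  ┃                 
                                  ┃                 
                                  ┃                 
                                  ┃                 
                                  ┗━━━━━━━━━━━━━━━━━


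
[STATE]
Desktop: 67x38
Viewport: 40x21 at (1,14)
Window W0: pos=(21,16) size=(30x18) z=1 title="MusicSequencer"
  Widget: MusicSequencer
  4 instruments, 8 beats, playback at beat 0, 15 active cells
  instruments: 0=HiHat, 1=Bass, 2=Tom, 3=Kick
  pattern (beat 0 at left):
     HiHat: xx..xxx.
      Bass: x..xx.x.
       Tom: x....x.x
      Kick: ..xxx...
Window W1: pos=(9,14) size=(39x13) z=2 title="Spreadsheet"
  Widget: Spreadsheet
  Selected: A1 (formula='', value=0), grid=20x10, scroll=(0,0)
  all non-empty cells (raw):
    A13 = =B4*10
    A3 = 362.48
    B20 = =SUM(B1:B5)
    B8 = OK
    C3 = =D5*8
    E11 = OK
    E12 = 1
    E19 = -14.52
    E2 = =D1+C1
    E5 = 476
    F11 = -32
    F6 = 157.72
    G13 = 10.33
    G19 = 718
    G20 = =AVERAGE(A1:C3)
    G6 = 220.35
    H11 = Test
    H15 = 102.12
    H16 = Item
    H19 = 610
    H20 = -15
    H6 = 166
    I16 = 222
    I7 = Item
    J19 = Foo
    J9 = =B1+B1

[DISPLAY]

        ┏━━━━━━━━━━━━━━━━━━━━━━━━━━━━━━━
        ┃ Spreadsheet                   
        ┠───────────────────────────────
        ┃A1:                            
        ┃       A       B       C       
        ┃-------------------------------
        ┃  1      [0]       0       0   
        ┃  2        0       0       0   
        ┃  3   362.48       0       0   
        ┃  4        0       0       0   
        ┃  5        0       0       0   
        ┃  6        0       0       0   
        ┗━━━━━━━━━━━━━━━━━━━━━━━━━━━━━━━
                    ┃                   
                    ┃                   
                    ┃                   
                    ┃                   
                    ┃                   
                    ┃                   
                    ┗━━━━━━━━━━━━━━━━━━━
                                        


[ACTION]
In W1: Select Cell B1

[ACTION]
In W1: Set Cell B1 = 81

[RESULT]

        ┏━━━━━━━━━━━━━━━━━━━━━━━━━━━━━━━
        ┃ Spreadsheet                   
        ┠───────────────────────────────
        ┃B1: 81                         
        ┃       A       B       C       
        ┃-------------------------------
        ┃  1        0    [81]       0   
        ┃  2        0       0       0   
        ┃  3   362.48       0       0   
        ┃  4        0       0       0   
        ┃  5        0       0       0   
        ┃  6        0       0       0   
        ┗━━━━━━━━━━━━━━━━━━━━━━━━━━━━━━━
                    ┃                   
                    ┃                   
                    ┃                   
                    ┃                   
                    ┃                   
                    ┃                   
                    ┗━━━━━━━━━━━━━━━━━━━
                                        


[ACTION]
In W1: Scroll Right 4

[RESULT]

        ┏━━━━━━━━━━━━━━━━━━━━━━━━━━━━━━━
        ┃ Spreadsheet                   
        ┠───────────────────────────────
        ┃B1: 81                         
        ┃       E       F       G       
        ┃-------------------------------
        ┃  1        0       0       0   
        ┃  2        0       0       0   
        ┃  3        0       0       0   
        ┃  4        0       0       0   
        ┃  5      476       0       0   
        ┃  6        0  157.72  220.35   
        ┗━━━━━━━━━━━━━━━━━━━━━━━━━━━━━━━
                    ┃                   
                    ┃                   
                    ┃                   
                    ┃                   
                    ┃                   
                    ┃                   
                    ┗━━━━━━━━━━━━━━━━━━━
                                        


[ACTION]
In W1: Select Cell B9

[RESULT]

        ┏━━━━━━━━━━━━━━━━━━━━━━━━━━━━━━━
        ┃ Spreadsheet                   
        ┠───────────────────────────────
        ┃B9:                            
        ┃       E       F       G       
        ┃-------------------------------
        ┃  1        0       0       0   
        ┃  2        0       0       0   
        ┃  3        0       0       0   
        ┃  4        0       0       0   
        ┃  5      476       0       0   
        ┃  6        0  157.72  220.35   
        ┗━━━━━━━━━━━━━━━━━━━━━━━━━━━━━━━
                    ┃                   
                    ┃                   
                    ┃                   
                    ┃                   
                    ┃                   
                    ┃                   
                    ┗━━━━━━━━━━━━━━━━━━━
                                        


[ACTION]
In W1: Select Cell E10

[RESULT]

        ┏━━━━━━━━━━━━━━━━━━━━━━━━━━━━━━━
        ┃ Spreadsheet                   
        ┠───────────────────────────────
        ┃E10:                           
        ┃       E       F       G       
        ┃-------------------------------
        ┃  1        0       0       0   
        ┃  2        0       0       0   
        ┃  3        0       0       0   
        ┃  4        0       0       0   
        ┃  5      476       0       0   
        ┃  6        0  157.72  220.35   
        ┗━━━━━━━━━━━━━━━━━━━━━━━━━━━━━━━
                    ┃                   
                    ┃                   
                    ┃                   
                    ┃                   
                    ┃                   
                    ┃                   
                    ┗━━━━━━━━━━━━━━━━━━━
                                        
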